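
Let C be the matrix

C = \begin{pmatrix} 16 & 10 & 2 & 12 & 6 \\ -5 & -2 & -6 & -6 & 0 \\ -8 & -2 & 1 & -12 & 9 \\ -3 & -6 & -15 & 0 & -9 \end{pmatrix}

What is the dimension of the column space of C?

4

Row reduce to echelon form.
R2 ← R2 + (5/16)·R1: [0, 9/8, -43/8, -9/4, 15/8]
R3 ← R3 + (1/2)·R1: [0, 3, 2, -6, 12]
R4 ← R4 + (3/16)·R1: [0, -33/8, -117/8, 9/4, -63/8]
R3 ← R3 − (8/3)·R2: [0, 0, 49/3, 0, 7]
R4 ← R4 + (11/3)·R2: [0, 0, -103/3, -6, -1]
R4 ← R4 + (103/49)·R3: [0, 0, 0, -6, 96/7]
Echelon form has 4 nonzero rows, so rank(C) = 4.
The column space has dimension equal to the rank: 4.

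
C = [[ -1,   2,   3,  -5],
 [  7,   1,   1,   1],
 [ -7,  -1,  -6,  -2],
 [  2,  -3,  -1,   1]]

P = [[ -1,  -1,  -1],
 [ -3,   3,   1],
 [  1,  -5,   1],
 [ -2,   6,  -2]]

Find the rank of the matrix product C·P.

3

First compute CP:
[[  8, -38,  16],
 [-11,  -3,  -7],
 [  8,  22,   4],
 [  4,   0,  -8]]
Now row reduce the product.
R2 ← R2 + (11/8)·R1: [0, -221/4, 15]
R3 ← R3 − R1: [0, 60, -12]
R4 ← R4 − (1/2)·R1: [0, 19, -16]
R3 ← R3 + (240/221)·R2: [0, 0, 948/221]
R4 ← R4 + (76/221)·R2: [0, 0, -2396/221]
R4 ← R4 + (599/237)·R3: [0, 0, 0]
3 nonzero rows, so rank(CP) = 3.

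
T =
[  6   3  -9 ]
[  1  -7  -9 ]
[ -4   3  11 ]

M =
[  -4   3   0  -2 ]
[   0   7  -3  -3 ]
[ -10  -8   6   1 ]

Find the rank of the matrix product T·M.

2

First compute TM:
[[ 66, 111, -63, -30],
 [ 86,  26, -33,  10],
 [-94, -79,  57,  10]]
Now row reduce the product.
R2 ← R2 − (43/33)·R1: [0, -1305/11, 540/11, 540/11]
R3 ← R3 + (47/33)·R1: [0, 870/11, -360/11, -360/11]
R3 ← R3 + (2/3)·R2: [0, 0, 0, 0]
2 nonzero rows, so rank(TM) = 2.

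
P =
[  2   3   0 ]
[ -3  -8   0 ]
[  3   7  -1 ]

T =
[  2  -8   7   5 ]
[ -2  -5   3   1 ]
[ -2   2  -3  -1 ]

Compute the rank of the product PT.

First compute PT:
[[ -2, -31,  23,  13],
 [ 10,  64, -45, -23],
 [ -6, -61,  45,  23]]
Now row reduce the product.
R2 ← R2 + (5)·R1: [0, -91, 70, 42]
R3 ← R3 − (3)·R1: [0, 32, -24, -16]
R3 ← R3 + (32/91)·R2: [0, 0, 8/13, -16/13]
3 nonzero rows, so rank(PT) = 3.

3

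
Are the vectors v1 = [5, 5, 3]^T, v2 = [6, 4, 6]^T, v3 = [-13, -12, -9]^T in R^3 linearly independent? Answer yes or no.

Form the matrix with these vectors as rows and row reduce.
R2 ← R2 − (6/5)·R1: [0, -2, 12/5]
R3 ← R3 + (13/5)·R1: [0, 1, -6/5]
R3 ← R3 + (1/2)·R2: [0, 0, 0]
2 nonzero rows, so the 3 vectors span a space of dimension 2.
Since 2 < 3, the vectors are linearly dependent.

no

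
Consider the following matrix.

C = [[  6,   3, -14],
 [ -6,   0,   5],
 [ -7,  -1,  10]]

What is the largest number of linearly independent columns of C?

3

Row reduce to echelon form.
R2 ← R2 + R1: [0, 3, -9]
R3 ← R3 + (7/6)·R1: [0, 5/2, -19/3]
R3 ← R3 − (5/6)·R2: [0, 0, 7/6]
Echelon form has 3 nonzero rows, so rank(C) = 3.
The rank gives the maximum number of linearly independent columns: 3.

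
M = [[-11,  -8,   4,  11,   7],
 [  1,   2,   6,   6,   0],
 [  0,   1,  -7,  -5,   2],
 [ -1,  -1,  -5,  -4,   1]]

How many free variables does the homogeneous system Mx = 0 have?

2

Row reduce to echelon form.
R2 ← R2 + (1/11)·R1: [0, 14/11, 70/11, 7, 7/11]
R4 ← R4 − (1/11)·R1: [0, -3/11, -59/11, -5, 4/11]
R3 ← R3 − (11/14)·R2: [0, 0, -12, -21/2, 3/2]
R4 ← R4 + (3/14)·R2: [0, 0, -4, -7/2, 1/2]
R4 ← R4 − (1/3)·R3: [0, 0, 0, 0, 0]
3 nonzero rows, so rank(M) = 3.
M has 5 columns; by rank–nullity, nullity = 5 − 3 = 2.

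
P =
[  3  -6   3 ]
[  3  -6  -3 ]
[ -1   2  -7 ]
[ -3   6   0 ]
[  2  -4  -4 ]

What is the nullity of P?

1

Row reduce to echelon form.
R2 ← R2 − R1: [0, 0, -6]
R3 ← R3 + (1/3)·R1: [0, 0, -6]
R4 ← R4 + R1: [0, 0, 3]
R5 ← R5 − (2/3)·R1: [0, 0, -6]
R3 ← R3 − R2: [0, 0, 0]
R4 ← R4 + (1/2)·R2: [0, 0, 0]
R5 ← R5 − R2: [0, 0, 0]
2 nonzero rows, so rank(P) = 2.
P has 3 columns; by rank–nullity, nullity = 3 − 2 = 1.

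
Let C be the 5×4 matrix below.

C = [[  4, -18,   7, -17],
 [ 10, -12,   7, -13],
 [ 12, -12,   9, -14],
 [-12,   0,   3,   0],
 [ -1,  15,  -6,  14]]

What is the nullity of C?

Row reduce to echelon form.
R2 ← R2 − (5/2)·R1: [0, 33, -21/2, 59/2]
R3 ← R3 − (3)·R1: [0, 42, -12, 37]
R4 ← R4 + (3)·R1: [0, -54, 24, -51]
R5 ← R5 + (1/4)·R1: [0, 21/2, -17/4, 39/4]
R3 ← R3 − (14/11)·R2: [0, 0, 15/11, -6/11]
R4 ← R4 + (18/11)·R2: [0, 0, 75/11, -30/11]
R5 ← R5 − (7/22)·R2: [0, 0, -10/11, 4/11]
R4 ← R4 − (5)·R3: [0, 0, 0, 0]
R5 ← R5 + (2/3)·R3: [0, 0, 0, 0]
3 nonzero rows, so rank(C) = 3.
C has 4 columns; by rank–nullity, nullity = 4 − 3 = 1.

1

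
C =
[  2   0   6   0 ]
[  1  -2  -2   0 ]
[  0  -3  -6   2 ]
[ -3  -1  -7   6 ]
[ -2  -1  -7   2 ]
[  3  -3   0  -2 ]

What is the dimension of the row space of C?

3

Row reduce to echelon form.
R2 ← R2 − (1/2)·R1: [0, -2, -5, 0]
R4 ← R4 + (3/2)·R1: [0, -1, 2, 6]
R5 ← R5 + R1: [0, -1, -1, 2]
R6 ← R6 − (3/2)·R1: [0, -3, -9, -2]
R3 ← R3 − (3/2)·R2: [0, 0, 3/2, 2]
R4 ← R4 − (1/2)·R2: [0, 0, 9/2, 6]
R5 ← R5 − (1/2)·R2: [0, 0, 3/2, 2]
R6 ← R6 − (3/2)·R2: [0, 0, -3/2, -2]
R4 ← R4 − (3)·R3: [0, 0, 0, 0]
R5 ← R5 − R3: [0, 0, 0, 0]
R6 ← R6 + R3: [0, 0, 0, 0]
Echelon form has 3 nonzero rows, so rank(C) = 3.
The row space has dimension equal to the rank: 3.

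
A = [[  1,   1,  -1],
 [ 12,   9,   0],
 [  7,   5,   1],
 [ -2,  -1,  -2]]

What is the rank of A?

2

Row reduce to echelon form.
R2 ← R2 − (12)·R1: [0, -3, 12]
R3 ← R3 − (7)·R1: [0, -2, 8]
R4 ← R4 + (2)·R1: [0, 1, -4]
R3 ← R3 − (2/3)·R2: [0, 0, 0]
R4 ← R4 + (1/3)·R2: [0, 0, 0]
Echelon form has 2 nonzero rows, so rank(A) = 2.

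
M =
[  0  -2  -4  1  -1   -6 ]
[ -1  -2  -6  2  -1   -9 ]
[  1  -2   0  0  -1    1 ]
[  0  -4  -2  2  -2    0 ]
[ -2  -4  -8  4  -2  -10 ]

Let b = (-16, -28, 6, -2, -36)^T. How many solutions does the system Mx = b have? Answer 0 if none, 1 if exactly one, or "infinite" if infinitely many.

Row reduce the augmented matrix [M | b].
Swap R1 ↔ R2
R3 ← R3 + R1: [0, -4, -6, 2, -2, -8, -22]
R5 ← R5 − (2)·R1: [0, 0, 4, 0, 0, 8, 20]
R3 ← R3 − (2)·R2: [0, 0, 2, 0, 0, 4, 10]
R4 ← R4 − (2)·R2: [0, 0, 6, 0, 0, 12, 30]
R4 ← R4 − (3)·R3: [0, 0, 0, 0, 0, 0, 0]
R5 ← R5 − (2)·R3: [0, 0, 0, 0, 0, 0, 0]
The echelon form has 3 nonzero rows, and every pivot lies in the first 6 columns, so rank(M) = rank([M|b]) = 3.
The system is consistent.
rank = 3 < 6 unknowns, so there are infinitely many solutions.

infinite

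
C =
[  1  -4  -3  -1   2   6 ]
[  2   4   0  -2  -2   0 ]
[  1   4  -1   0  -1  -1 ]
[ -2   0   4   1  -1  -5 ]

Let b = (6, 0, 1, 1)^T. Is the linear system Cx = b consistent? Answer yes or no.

no

Row reduce the augmented matrix [C | b].
R2 ← R2 − (2)·R1: [0, 12, 6, 0, -6, -12, -12]
R3 ← R3 − R1: [0, 8, 2, 1, -3, -7, -5]
R4 ← R4 + (2)·R1: [0, -8, -2, -1, 3, 7, 13]
R3 ← R3 − (2/3)·R2: [0, 0, -2, 1, 1, 1, 3]
R4 ← R4 + (2/3)·R2: [0, 0, 2, -1, -1, -1, 5]
R4 ← R4 + R3: [0, 0, 0, 0, 0, 0, 8]
The echelon form has 4 nonzero rows; the last pivot sits in the augmented column, so rank(C) = 3 but rank([C|b]) = 4.
Since the ranks differ, the system is inconsistent.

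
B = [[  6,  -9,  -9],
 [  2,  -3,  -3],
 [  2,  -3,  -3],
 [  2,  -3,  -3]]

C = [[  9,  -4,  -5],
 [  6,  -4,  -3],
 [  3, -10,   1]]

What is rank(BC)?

First compute BC:
[[-27, 102, -12],
 [ -9,  34,  -4],
 [ -9,  34,  -4],
 [ -9,  34,  -4]]
Now row reduce the product.
R2 ← R2 − (1/3)·R1: [0, 0, 0]
R3 ← R3 − (1/3)·R1: [0, 0, 0]
R4 ← R4 − (1/3)·R1: [0, 0, 0]
1 nonzero row, so rank(BC) = 1.

1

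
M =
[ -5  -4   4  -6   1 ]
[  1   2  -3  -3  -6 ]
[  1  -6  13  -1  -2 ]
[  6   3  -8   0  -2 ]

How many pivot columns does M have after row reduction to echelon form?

4

Row reduce to echelon form.
R2 ← R2 + (1/5)·R1: [0, 6/5, -11/5, -21/5, -29/5]
R3 ← R3 + (1/5)·R1: [0, -34/5, 69/5, -11/5, -9/5]
R4 ← R4 + (6/5)·R1: [0, -9/5, -16/5, -36/5, -4/5]
R3 ← R3 + (17/3)·R2: [0, 0, 4/3, -26, -104/3]
R4 ← R4 + (3/2)·R2: [0, 0, -13/2, -27/2, -19/2]
R4 ← R4 + (39/8)·R3: [0, 0, 0, -561/4, -357/2]
Echelon form has 4 nonzero rows, so rank(M) = 4.
Each nonzero row contributes one pivot column: 4 pivot columns.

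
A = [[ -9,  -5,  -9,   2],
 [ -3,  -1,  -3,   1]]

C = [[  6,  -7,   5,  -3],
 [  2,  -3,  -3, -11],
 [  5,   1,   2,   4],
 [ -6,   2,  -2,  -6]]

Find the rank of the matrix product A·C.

2

First compute AC:
[[-121,  73, -52,  34],
 [-41,  23, -20,   2]]
Now row reduce the product.
R2 ← R2 − (41/121)·R1: [0, -210/121, -288/121, -1152/121]
2 nonzero rows, so rank(AC) = 2.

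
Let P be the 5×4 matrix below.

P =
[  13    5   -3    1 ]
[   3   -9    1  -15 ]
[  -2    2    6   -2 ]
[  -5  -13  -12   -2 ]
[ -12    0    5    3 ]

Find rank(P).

Row reduce to echelon form.
R2 ← R2 − (3/13)·R1: [0, -132/13, 22/13, -198/13]
R3 ← R3 + (2/13)·R1: [0, 36/13, 72/13, -24/13]
R4 ← R4 + (5/13)·R1: [0, -144/13, -171/13, -21/13]
R5 ← R5 + (12/13)·R1: [0, 60/13, 29/13, 51/13]
R3 ← R3 + (3/11)·R2: [0, 0, 6, -6]
R4 ← R4 − (12/11)·R2: [0, 0, -15, 15]
R5 ← R5 + (5/11)·R2: [0, 0, 3, -3]
R4 ← R4 + (5/2)·R3: [0, 0, 0, 0]
R5 ← R5 − (1/2)·R3: [0, 0, 0, 0]
Echelon form has 3 nonzero rows, so rank(P) = 3.

3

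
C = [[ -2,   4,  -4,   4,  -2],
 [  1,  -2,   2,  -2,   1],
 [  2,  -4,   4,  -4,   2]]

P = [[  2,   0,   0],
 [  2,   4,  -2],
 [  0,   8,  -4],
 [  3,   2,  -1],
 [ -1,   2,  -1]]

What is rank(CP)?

1

First compute CP:
[[ 18, -12,   6],
 [ -9,   6,  -3],
 [-18,  12,  -6]]
Now row reduce the product.
R2 ← R2 + (1/2)·R1: [0, 0, 0]
R3 ← R3 + R1: [0, 0, 0]
1 nonzero row, so rank(CP) = 1.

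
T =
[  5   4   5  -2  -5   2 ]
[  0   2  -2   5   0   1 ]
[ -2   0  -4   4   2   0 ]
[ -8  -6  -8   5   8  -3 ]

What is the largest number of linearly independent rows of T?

Row reduce to echelon form.
R3 ← R3 + (2/5)·R1: [0, 8/5, -2, 16/5, 0, 4/5]
R4 ← R4 + (8/5)·R1: [0, 2/5, 0, 9/5, 0, 1/5]
R3 ← R3 − (4/5)·R2: [0, 0, -2/5, -4/5, 0, 0]
R4 ← R4 − (1/5)·R2: [0, 0, 2/5, 4/5, 0, 0]
R4 ← R4 + R3: [0, 0, 0, 0, 0, 0]
Echelon form has 3 nonzero rows, so rank(T) = 3.
The rank gives the maximum number of linearly independent rows: 3.

3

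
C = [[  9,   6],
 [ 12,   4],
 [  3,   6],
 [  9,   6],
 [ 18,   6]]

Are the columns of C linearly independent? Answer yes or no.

yes

Row reduce C to echelon form.
R2 ← R2 − (4/3)·R1: [0, -4]
R3 ← R3 − (1/3)·R1: [0, 4]
R4 ← R4 − R1: [0, 0]
R5 ← R5 − (2)·R1: [0, -6]
R3 ← R3 + R2: [0, 0]
R5 ← R5 − (3/2)·R2: [0, 0]
2 pivots among 2 columns.
Every column is a pivot column, so the columns are linearly independent.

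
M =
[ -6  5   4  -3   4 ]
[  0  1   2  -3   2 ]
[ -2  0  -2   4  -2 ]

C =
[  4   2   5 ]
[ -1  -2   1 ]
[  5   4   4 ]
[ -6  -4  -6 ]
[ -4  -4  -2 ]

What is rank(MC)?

2

First compute MC:
[[ -7, -10,   1],
 [ 19,  10,  23],
 [-34, -20, -38]]
Now row reduce the product.
R2 ← R2 + (19/7)·R1: [0, -120/7, 180/7]
R3 ← R3 − (34/7)·R1: [0, 200/7, -300/7]
R3 ← R3 + (5/3)·R2: [0, 0, 0]
2 nonzero rows, so rank(MC) = 2.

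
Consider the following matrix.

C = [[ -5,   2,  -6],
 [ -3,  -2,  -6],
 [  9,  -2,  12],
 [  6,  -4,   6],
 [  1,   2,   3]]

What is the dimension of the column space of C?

2

Row reduce to echelon form.
R2 ← R2 − (3/5)·R1: [0, -16/5, -12/5]
R3 ← R3 + (9/5)·R1: [0, 8/5, 6/5]
R4 ← R4 + (6/5)·R1: [0, -8/5, -6/5]
R5 ← R5 + (1/5)·R1: [0, 12/5, 9/5]
R3 ← R3 + (1/2)·R2: [0, 0, 0]
R4 ← R4 − (1/2)·R2: [0, 0, 0]
R5 ← R5 + (3/4)·R2: [0, 0, 0]
Echelon form has 2 nonzero rows, so rank(C) = 2.
The column space has dimension equal to the rank: 2.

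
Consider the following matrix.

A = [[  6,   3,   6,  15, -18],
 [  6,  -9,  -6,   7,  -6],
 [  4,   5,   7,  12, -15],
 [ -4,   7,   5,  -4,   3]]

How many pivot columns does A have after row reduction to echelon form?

Row reduce to echelon form.
R2 ← R2 − R1: [0, -12, -12, -8, 12]
R3 ← R3 − (2/3)·R1: [0, 3, 3, 2, -3]
R4 ← R4 + (2/3)·R1: [0, 9, 9, 6, -9]
R3 ← R3 + (1/4)·R2: [0, 0, 0, 0, 0]
R4 ← R4 + (3/4)·R2: [0, 0, 0, 0, 0]
Echelon form has 2 nonzero rows, so rank(A) = 2.
Each nonzero row contributes one pivot column: 2 pivot columns.

2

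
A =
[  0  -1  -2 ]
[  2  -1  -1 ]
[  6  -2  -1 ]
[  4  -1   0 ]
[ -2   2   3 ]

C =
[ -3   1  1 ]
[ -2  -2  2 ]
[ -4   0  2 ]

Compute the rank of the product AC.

2

First compute AC:
[[ 10,   2,  -6],
 [  0,   4,  -2],
 [-10,  10,   0],
 [-10,   6,   2],
 [-10,  -6,   8]]
Now row reduce the product.
R3 ← R3 + R1: [0, 12, -6]
R4 ← R4 + R1: [0, 8, -4]
R5 ← R5 + R1: [0, -4, 2]
R3 ← R3 − (3)·R2: [0, 0, 0]
R4 ← R4 − (2)·R2: [0, 0, 0]
R5 ← R5 + R2: [0, 0, 0]
2 nonzero rows, so rank(AC) = 2.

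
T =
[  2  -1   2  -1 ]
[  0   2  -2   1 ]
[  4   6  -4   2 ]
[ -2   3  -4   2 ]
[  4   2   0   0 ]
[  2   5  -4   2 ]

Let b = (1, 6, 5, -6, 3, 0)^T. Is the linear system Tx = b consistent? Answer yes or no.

Row reduce the augmented matrix [T | b].
R3 ← R3 − (2)·R1: [0, 8, -8, 4, 3]
R4 ← R4 + R1: [0, 2, -2, 1, -5]
R5 ← R5 − (2)·R1: [0, 4, -4, 2, 1]
R6 ← R6 − R1: [0, 6, -6, 3, -1]
R3 ← R3 − (4)·R2: [0, 0, 0, 0, -21]
R4 ← R4 − R2: [0, 0, 0, 0, -11]
R5 ← R5 − (2)·R2: [0, 0, 0, 0, -11]
R6 ← R6 − (3)·R2: [0, 0, 0, 0, -19]
R4 ← R4 − (11/21)·R3: [0, 0, 0, 0, 0]
R5 ← R5 − (11/21)·R3: [0, 0, 0, 0, 0]
R6 ← R6 − (19/21)·R3: [0, 0, 0, 0, 0]
The echelon form has 3 nonzero rows; the last pivot sits in the augmented column, so rank(T) = 2 but rank([T|b]) = 3.
Since the ranks differ, the system is inconsistent.

no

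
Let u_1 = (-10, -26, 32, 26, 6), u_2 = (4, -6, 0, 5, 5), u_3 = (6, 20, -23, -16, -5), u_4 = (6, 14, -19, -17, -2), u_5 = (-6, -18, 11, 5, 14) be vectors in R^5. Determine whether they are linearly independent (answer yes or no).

no

Form the matrix with these vectors as rows and row reduce.
R2 ← R2 + (2/5)·R1: [0, -82/5, 64/5, 77/5, 37/5]
R3 ← R3 + (3/5)·R1: [0, 22/5, -19/5, -2/5, -7/5]
R4 ← R4 + (3/5)·R1: [0, -8/5, 1/5, -7/5, 8/5]
R5 ← R5 − (3/5)·R1: [0, -12/5, -41/5, -53/5, 52/5]
R3 ← R3 + (11/41)·R2: [0, 0, -15/41, 153/41, 24/41]
R4 ← R4 − (4/41)·R2: [0, 0, -43/41, -119/41, 36/41]
R5 ← R5 − (6/41)·R2: [0, 0, -413/41, -527/41, 382/41]
R4 ← R4 − (43/15)·R3: [0, 0, 0, -68/5, -4/5]
R5 ← R5 − (413/15)·R3: [0, 0, 0, -578/5, -34/5]
R5 ← R5 − (17/2)·R4: [0, 0, 0, 0, 0]
4 nonzero rows, so the 5 vectors span a space of dimension 4.
Since 4 < 5, the vectors are linearly dependent.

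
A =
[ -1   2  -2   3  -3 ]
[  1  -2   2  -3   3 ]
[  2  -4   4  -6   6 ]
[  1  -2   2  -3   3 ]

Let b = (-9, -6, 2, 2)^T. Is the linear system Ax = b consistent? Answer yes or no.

Row reduce the augmented matrix [A | b].
R2 ← R2 + R1: [0, 0, 0, 0, 0, -15]
R3 ← R3 + (2)·R1: [0, 0, 0, 0, 0, -16]
R4 ← R4 + R1: [0, 0, 0, 0, 0, -7]
R3 ← R3 − (16/15)·R2: [0, 0, 0, 0, 0, 0]
R4 ← R4 − (7/15)·R2: [0, 0, 0, 0, 0, 0]
The echelon form has 2 nonzero rows; the last pivot sits in the augmented column, so rank(A) = 1 but rank([A|b]) = 2.
Since the ranks differ, the system is inconsistent.

no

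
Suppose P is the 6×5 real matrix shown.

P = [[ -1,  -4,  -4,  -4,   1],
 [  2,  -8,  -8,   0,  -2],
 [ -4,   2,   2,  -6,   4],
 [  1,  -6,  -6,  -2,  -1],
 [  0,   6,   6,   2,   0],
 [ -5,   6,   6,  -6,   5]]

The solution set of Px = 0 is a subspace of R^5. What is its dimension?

Row reduce to echelon form.
R2 ← R2 + (2)·R1: [0, -16, -16, -8, 0]
R3 ← R3 − (4)·R1: [0, 18, 18, 10, 0]
R4 ← R4 + R1: [0, -10, -10, -6, 0]
R6 ← R6 − (5)·R1: [0, 26, 26, 14, 0]
R3 ← R3 + (9/8)·R2: [0, 0, 0, 1, 0]
R4 ← R4 − (5/8)·R2: [0, 0, 0, -1, 0]
R5 ← R5 + (3/8)·R2: [0, 0, 0, -1, 0]
R6 ← R6 + (13/8)·R2: [0, 0, 0, 1, 0]
R4 ← R4 + R3: [0, 0, 0, 0, 0]
R5 ← R5 + R3: [0, 0, 0, 0, 0]
R6 ← R6 − R3: [0, 0, 0, 0, 0]
3 nonzero rows, so rank(P) = 3.
P has 5 columns; by rank–nullity, nullity = 5 − 3 = 2.

2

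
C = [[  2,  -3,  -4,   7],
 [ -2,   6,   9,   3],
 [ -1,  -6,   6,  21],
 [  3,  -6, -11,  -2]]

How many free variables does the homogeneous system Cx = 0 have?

1

Row reduce to echelon form.
R2 ← R2 + R1: [0, 3, 5, 10]
R3 ← R3 + (1/2)·R1: [0, -15/2, 4, 49/2]
R4 ← R4 − (3/2)·R1: [0, -3/2, -5, -25/2]
R3 ← R3 + (5/2)·R2: [0, 0, 33/2, 99/2]
R4 ← R4 + (1/2)·R2: [0, 0, -5/2, -15/2]
R4 ← R4 + (5/33)·R3: [0, 0, 0, 0]
3 nonzero rows, so rank(C) = 3.
C has 4 columns; by rank–nullity, nullity = 4 − 3 = 1.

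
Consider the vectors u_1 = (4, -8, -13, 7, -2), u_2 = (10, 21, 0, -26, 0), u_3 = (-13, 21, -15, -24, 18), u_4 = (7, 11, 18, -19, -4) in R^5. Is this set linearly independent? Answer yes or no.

yes

Form the matrix with these vectors as rows and row reduce.
R2 ← R2 − (5/2)·R1: [0, 41, 65/2, -87/2, 5]
R3 ← R3 + (13/4)·R1: [0, -5, -229/4, -5/4, 23/2]
R4 ← R4 − (7/4)·R1: [0, 25, 163/4, -125/4, -1/2]
R3 ← R3 + (5/41)·R2: [0, 0, -8739/164, -1075/164, 993/82]
R4 ← R4 − (25/41)·R2: [0, 0, 3433/164, -775/164, -291/82]
R4 ← R4 + (3433/8739)·R3: [0, 0, 0, -63800/8739, 3520/2913]
4 nonzero rows, so the 4 vectors span a space of dimension 4.
Since 4 = 4, the vectors are linearly independent.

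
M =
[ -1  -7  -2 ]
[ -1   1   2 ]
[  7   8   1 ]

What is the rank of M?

3

Row reduce to echelon form.
R2 ← R2 − R1: [0, 8, 4]
R3 ← R3 + (7)·R1: [0, -41, -13]
R3 ← R3 + (41/8)·R2: [0, 0, 15/2]
Echelon form has 3 nonzero rows, so rank(M) = 3.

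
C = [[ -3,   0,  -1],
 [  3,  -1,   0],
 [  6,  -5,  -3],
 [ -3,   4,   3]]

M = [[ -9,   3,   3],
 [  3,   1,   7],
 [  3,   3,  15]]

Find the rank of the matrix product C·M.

2

First compute CM:
[[ 24, -12, -24],
 [-30,   8,   2],
 [-78,   4, -62],
 [ 48,   4,  64]]
Now row reduce the product.
R2 ← R2 + (5/4)·R1: [0, -7, -28]
R3 ← R3 + (13/4)·R1: [0, -35, -140]
R4 ← R4 − (2)·R1: [0, 28, 112]
R3 ← R3 − (5)·R2: [0, 0, 0]
R4 ← R4 + (4)·R2: [0, 0, 0]
2 nonzero rows, so rank(CM) = 2.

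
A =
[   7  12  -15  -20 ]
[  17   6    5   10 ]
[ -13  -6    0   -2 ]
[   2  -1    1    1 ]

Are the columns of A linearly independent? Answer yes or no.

yes

Row reduce A to echelon form.
R2 ← R2 − (17/7)·R1: [0, -162/7, 290/7, 410/7]
R3 ← R3 + (13/7)·R1: [0, 114/7, -195/7, -274/7]
R4 ← R4 − (2/7)·R1: [0, -31/7, 37/7, 47/7]
R3 ← R3 + (19/27)·R2: [0, 0, 35/27, 56/27]
R4 ← R4 − (31/162)·R2: [0, 0, -214/81, -364/81]
R4 ← R4 + (214/105)·R3: [0, 0, 0, -4/15]
4 pivots among 4 columns.
Every column is a pivot column, so the columns are linearly independent.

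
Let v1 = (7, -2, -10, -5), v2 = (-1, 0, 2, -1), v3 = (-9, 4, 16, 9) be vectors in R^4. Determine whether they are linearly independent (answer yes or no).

yes

Form the matrix with these vectors as rows and row reduce.
R2 ← R2 + (1/7)·R1: [0, -2/7, 4/7, -12/7]
R3 ← R3 + (9/7)·R1: [0, 10/7, 22/7, 18/7]
R3 ← R3 + (5)·R2: [0, 0, 6, -6]
3 nonzero rows, so the 3 vectors span a space of dimension 3.
Since 3 = 3, the vectors are linearly independent.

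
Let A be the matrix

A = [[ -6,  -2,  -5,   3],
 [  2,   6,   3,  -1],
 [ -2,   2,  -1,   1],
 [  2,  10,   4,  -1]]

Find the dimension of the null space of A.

Row reduce to echelon form.
R2 ← R2 + (1/3)·R1: [0, 16/3, 4/3, 0]
R3 ← R3 − (1/3)·R1: [0, 8/3, 2/3, 0]
R4 ← R4 + (1/3)·R1: [0, 28/3, 7/3, 0]
R3 ← R3 − (1/2)·R2: [0, 0, 0, 0]
R4 ← R4 − (7/4)·R2: [0, 0, 0, 0]
2 nonzero rows, so rank(A) = 2.
A has 4 columns; by rank–nullity, nullity = 4 − 2 = 2.

2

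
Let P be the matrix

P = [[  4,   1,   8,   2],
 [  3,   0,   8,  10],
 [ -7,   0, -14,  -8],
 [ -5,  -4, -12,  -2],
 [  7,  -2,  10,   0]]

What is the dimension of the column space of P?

3

Row reduce to echelon form.
R2 ← R2 − (3/4)·R1: [0, -3/4, 2, 17/2]
R3 ← R3 + (7/4)·R1: [0, 7/4, 0, -9/2]
R4 ← R4 + (5/4)·R1: [0, -11/4, -2, 1/2]
R5 ← R5 − (7/4)·R1: [0, -15/4, -4, -7/2]
R3 ← R3 + (7/3)·R2: [0, 0, 14/3, 46/3]
R4 ← R4 − (11/3)·R2: [0, 0, -28/3, -92/3]
R5 ← R5 − (5)·R2: [0, 0, -14, -46]
R4 ← R4 + (2)·R3: [0, 0, 0, 0]
R5 ← R5 + (3)·R3: [0, 0, 0, 0]
Echelon form has 3 nonzero rows, so rank(P) = 3.
The column space has dimension equal to the rank: 3.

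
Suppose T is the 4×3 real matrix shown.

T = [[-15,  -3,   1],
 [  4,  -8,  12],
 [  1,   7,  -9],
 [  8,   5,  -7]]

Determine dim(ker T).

Row reduce to echelon form.
R2 ← R2 + (4/15)·R1: [0, -44/5, 184/15]
R3 ← R3 + (1/15)·R1: [0, 34/5, -134/15]
R4 ← R4 + (8/15)·R1: [0, 17/5, -97/15]
R3 ← R3 + (17/22)·R2: [0, 0, 6/11]
R4 ← R4 + (17/44)·R2: [0, 0, -19/11]
R4 ← R4 + (19/6)·R3: [0, 0, 0]
3 nonzero rows, so rank(T) = 3.
T has 3 columns; by rank–nullity, nullity = 3 − 3 = 0.

0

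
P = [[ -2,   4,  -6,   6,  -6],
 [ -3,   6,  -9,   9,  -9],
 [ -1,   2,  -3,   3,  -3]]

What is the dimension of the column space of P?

Row reduce to echelon form.
R2 ← R2 − (3/2)·R1: [0, 0, 0, 0, 0]
R3 ← R3 − (1/2)·R1: [0, 0, 0, 0, 0]
Echelon form has 1 nonzero row, so rank(P) = 1.
The column space has dimension equal to the rank: 1.

1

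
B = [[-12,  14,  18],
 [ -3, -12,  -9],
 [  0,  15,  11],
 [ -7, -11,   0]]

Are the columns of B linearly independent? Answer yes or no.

yes

Row reduce B to echelon form.
R2 ← R2 − (1/4)·R1: [0, -31/2, -27/2]
R4 ← R4 − (7/12)·R1: [0, -115/6, -21/2]
R3 ← R3 + (30/31)·R2: [0, 0, -64/31]
R4 ← R4 − (115/93)·R2: [0, 0, 192/31]
R4 ← R4 + (3)·R3: [0, 0, 0]
3 pivots among 3 columns.
Every column is a pivot column, so the columns are linearly independent.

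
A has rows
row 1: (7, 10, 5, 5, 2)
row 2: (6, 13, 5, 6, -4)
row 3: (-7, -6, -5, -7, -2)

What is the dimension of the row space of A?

Row reduce to echelon form.
R2 ← R2 − (6/7)·R1: [0, 31/7, 5/7, 12/7, -40/7]
R3 ← R3 + R1: [0, 4, 0, -2, 0]
R3 ← R3 − (28/31)·R2: [0, 0, -20/31, -110/31, 160/31]
Echelon form has 3 nonzero rows, so rank(A) = 3.
The row space has dimension equal to the rank: 3.

3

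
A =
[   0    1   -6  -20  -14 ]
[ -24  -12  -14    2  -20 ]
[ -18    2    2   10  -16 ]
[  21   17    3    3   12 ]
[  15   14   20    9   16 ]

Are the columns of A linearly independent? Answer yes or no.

no

Row reduce A to echelon form.
Swap R1 ↔ R2
R3 ← R3 − (3/4)·R1: [0, 11, 25/2, 17/2, -1]
R4 ← R4 + (7/8)·R1: [0, 13/2, -37/4, 19/4, -11/2]
R5 ← R5 + (5/8)·R1: [0, 13/2, 45/4, 41/4, 7/2]
R3 ← R3 − (11)·R2: [0, 0, 157/2, 457/2, 153]
R4 ← R4 − (13/2)·R2: [0, 0, 119/4, 539/4, 171/2]
R5 ← R5 − (13/2)·R2: [0, 0, 201/4, 561/4, 189/2]
R4 ← R4 − (119/314)·R3: [0, 0, 0, 7560/157, 4320/157]
R5 ← R5 − (201/314)·R3: [0, 0, 0, -945/157, -540/157]
R5 ← R5 + (1/8)·R4: [0, 0, 0, 0, 0]
4 pivots among 5 columns.
Only 4 < 5 pivot columns, so the columns are linearly dependent.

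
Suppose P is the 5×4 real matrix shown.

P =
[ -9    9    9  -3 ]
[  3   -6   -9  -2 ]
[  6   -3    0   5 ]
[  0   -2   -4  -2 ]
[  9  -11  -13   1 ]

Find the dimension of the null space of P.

Row reduce to echelon form.
R2 ← R2 + (1/3)·R1: [0, -3, -6, -3]
R3 ← R3 + (2/3)·R1: [0, 3, 6, 3]
R5 ← R5 + R1: [0, -2, -4, -2]
R3 ← R3 + R2: [0, 0, 0, 0]
R4 ← R4 − (2/3)·R2: [0, 0, 0, 0]
R5 ← R5 − (2/3)·R2: [0, 0, 0, 0]
2 nonzero rows, so rank(P) = 2.
P has 4 columns; by rank–nullity, nullity = 4 − 2 = 2.

2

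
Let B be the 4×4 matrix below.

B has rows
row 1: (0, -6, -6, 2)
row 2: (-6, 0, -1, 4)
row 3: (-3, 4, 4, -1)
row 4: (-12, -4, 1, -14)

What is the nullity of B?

1

Row reduce to echelon form.
Swap R1 ↔ R2
R3 ← R3 − (1/2)·R1: [0, 4, 9/2, -3]
R4 ← R4 − (2)·R1: [0, -4, 3, -22]
R3 ← R3 + (2/3)·R2: [0, 0, 1/2, -5/3]
R4 ← R4 − (2/3)·R2: [0, 0, 7, -70/3]
R4 ← R4 − (14)·R3: [0, 0, 0, 0]
3 nonzero rows, so rank(B) = 3.
B has 4 columns; by rank–nullity, nullity = 4 − 3 = 1.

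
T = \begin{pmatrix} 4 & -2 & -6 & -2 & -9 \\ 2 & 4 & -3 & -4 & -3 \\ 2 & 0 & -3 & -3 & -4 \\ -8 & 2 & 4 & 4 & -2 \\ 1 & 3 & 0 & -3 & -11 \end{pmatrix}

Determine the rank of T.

Row reduce to echelon form.
R2 ← R2 − (1/2)·R1: [0, 5, 0, -3, 3/2]
R3 ← R3 − (1/2)·R1: [0, 1, 0, -2, 1/2]
R4 ← R4 + (2)·R1: [0, -2, -8, 0, -20]
R5 ← R5 − (1/4)·R1: [0, 7/2, 3/2, -5/2, -35/4]
R3 ← R3 − (1/5)·R2: [0, 0, 0, -7/5, 1/5]
R4 ← R4 + (2/5)·R2: [0, 0, -8, -6/5, -97/5]
R5 ← R5 − (7/10)·R2: [0, 0, 3/2, -2/5, -49/5]
Swap R3 ↔ R4
R5 ← R5 + (3/16)·R3: [0, 0, 0, -5/8, -215/16]
R5 ← R5 − (25/56)·R4: [0, 0, 0, 0, -1515/112]
Echelon form has 5 nonzero rows, so rank(T) = 5.

5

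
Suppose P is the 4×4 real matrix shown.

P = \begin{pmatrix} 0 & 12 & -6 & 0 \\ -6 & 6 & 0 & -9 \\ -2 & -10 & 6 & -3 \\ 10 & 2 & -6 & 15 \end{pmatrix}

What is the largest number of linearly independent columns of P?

2

Row reduce to echelon form.
Swap R1 ↔ R2
R3 ← R3 − (1/3)·R1: [0, -12, 6, 0]
R4 ← R4 + (5/3)·R1: [0, 12, -6, 0]
R3 ← R3 + R2: [0, 0, 0, 0]
R4 ← R4 − R2: [0, 0, 0, 0]
Echelon form has 2 nonzero rows, so rank(P) = 2.
The rank gives the maximum number of linearly independent columns: 2.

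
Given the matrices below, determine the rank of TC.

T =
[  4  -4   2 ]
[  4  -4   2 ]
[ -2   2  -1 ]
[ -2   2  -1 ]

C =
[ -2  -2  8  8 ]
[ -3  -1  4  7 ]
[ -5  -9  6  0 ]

First compute TC:
[[ -6, -22,  28,   4],
 [ -6, -22,  28,   4],
 [  3,  11, -14,  -2],
 [  3,  11, -14,  -2]]
Now row reduce the product.
R2 ← R2 − R1: [0, 0, 0, 0]
R3 ← R3 + (1/2)·R1: [0, 0, 0, 0]
R4 ← R4 + (1/2)·R1: [0, 0, 0, 0]
1 nonzero row, so rank(TC) = 1.

1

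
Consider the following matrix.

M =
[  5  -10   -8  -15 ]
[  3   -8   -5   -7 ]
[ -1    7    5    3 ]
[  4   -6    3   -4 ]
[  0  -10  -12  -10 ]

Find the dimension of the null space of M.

0

Row reduce to echelon form.
R2 ← R2 − (3/5)·R1: [0, -2, -1/5, 2]
R3 ← R3 + (1/5)·R1: [0, 5, 17/5, 0]
R4 ← R4 − (4/5)·R1: [0, 2, 47/5, 8]
R3 ← R3 + (5/2)·R2: [0, 0, 29/10, 5]
R4 ← R4 + R2: [0, 0, 46/5, 10]
R5 ← R5 − (5)·R2: [0, 0, -11, -20]
R4 ← R4 − (92/29)·R3: [0, 0, 0, -170/29]
R5 ← R5 + (110/29)·R3: [0, 0, 0, -30/29]
R5 ← R5 − (3/17)·R4: [0, 0, 0, 0]
4 nonzero rows, so rank(M) = 4.
M has 4 columns; by rank–nullity, nullity = 4 − 4 = 0.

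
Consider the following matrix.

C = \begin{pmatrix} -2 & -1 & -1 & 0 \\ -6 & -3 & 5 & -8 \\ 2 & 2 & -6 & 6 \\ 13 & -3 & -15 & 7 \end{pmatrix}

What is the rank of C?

4

Row reduce to echelon form.
R2 ← R2 − (3)·R1: [0, 0, 8, -8]
R3 ← R3 + R1: [0, 1, -7, 6]
R4 ← R4 + (13/2)·R1: [0, -19/2, -43/2, 7]
Swap R2 ↔ R3
R4 ← R4 + (19/2)·R2: [0, 0, -88, 64]
R4 ← R4 + (11)·R3: [0, 0, 0, -24]
Echelon form has 4 nonzero rows, so rank(C) = 4.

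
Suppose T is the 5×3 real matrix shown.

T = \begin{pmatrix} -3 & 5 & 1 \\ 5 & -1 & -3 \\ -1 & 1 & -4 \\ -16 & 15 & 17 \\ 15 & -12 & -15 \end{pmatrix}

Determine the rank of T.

Row reduce to echelon form.
R2 ← R2 + (5/3)·R1: [0, 22/3, -4/3]
R3 ← R3 − (1/3)·R1: [0, -2/3, -13/3]
R4 ← R4 − (16/3)·R1: [0, -35/3, 35/3]
R5 ← R5 + (5)·R1: [0, 13, -10]
R3 ← R3 + (1/11)·R2: [0, 0, -49/11]
R4 ← R4 + (35/22)·R2: [0, 0, 105/11]
R5 ← R5 − (39/22)·R2: [0, 0, -84/11]
R4 ← R4 + (15/7)·R3: [0, 0, 0]
R5 ← R5 − (12/7)·R3: [0, 0, 0]
Echelon form has 3 nonzero rows, so rank(T) = 3.

3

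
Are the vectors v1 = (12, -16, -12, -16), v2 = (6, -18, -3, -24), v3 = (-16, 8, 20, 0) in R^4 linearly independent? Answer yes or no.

no

Form the matrix with these vectors as rows and row reduce.
R2 ← R2 − (1/2)·R1: [0, -10, 3, -16]
R3 ← R3 + (4/3)·R1: [0, -40/3, 4, -64/3]
R3 ← R3 − (4/3)·R2: [0, 0, 0, 0]
2 nonzero rows, so the 3 vectors span a space of dimension 2.
Since 2 < 3, the vectors are linearly dependent.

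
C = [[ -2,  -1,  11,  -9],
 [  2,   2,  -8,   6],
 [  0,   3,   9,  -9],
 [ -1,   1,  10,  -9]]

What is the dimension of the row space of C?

Row reduce to echelon form.
R2 ← R2 + R1: [0, 1, 3, -3]
R4 ← R4 − (1/2)·R1: [0, 3/2, 9/2, -9/2]
R3 ← R3 − (3)·R2: [0, 0, 0, 0]
R4 ← R4 − (3/2)·R2: [0, 0, 0, 0]
Echelon form has 2 nonzero rows, so rank(C) = 2.
The row space has dimension equal to the rank: 2.

2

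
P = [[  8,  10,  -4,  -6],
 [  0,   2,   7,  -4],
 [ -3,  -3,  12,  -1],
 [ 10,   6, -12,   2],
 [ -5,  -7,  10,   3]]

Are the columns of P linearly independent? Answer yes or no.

Row reduce P to echelon form.
R3 ← R3 + (3/8)·R1: [0, 3/4, 21/2, -13/4]
R4 ← R4 − (5/4)·R1: [0, -13/2, -7, 19/2]
R5 ← R5 + (5/8)·R1: [0, -3/4, 15/2, -3/4]
R3 ← R3 − (3/8)·R2: [0, 0, 63/8, -7/4]
R4 ← R4 + (13/4)·R2: [0, 0, 63/4, -7/2]
R5 ← R5 + (3/8)·R2: [0, 0, 81/8, -9/4]
R4 ← R4 − (2)·R3: [0, 0, 0, 0]
R5 ← R5 − (9/7)·R3: [0, 0, 0, 0]
3 pivots among 4 columns.
Only 3 < 4 pivot columns, so the columns are linearly dependent.

no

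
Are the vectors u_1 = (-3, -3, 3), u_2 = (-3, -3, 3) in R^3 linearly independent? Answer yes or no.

no

Form the matrix with these vectors as rows and row reduce.
R2 ← R2 − R1: [0, 0, 0]
1 nonzero row, so the 2 vectors span a space of dimension 1.
Since 1 < 2, the vectors are linearly dependent.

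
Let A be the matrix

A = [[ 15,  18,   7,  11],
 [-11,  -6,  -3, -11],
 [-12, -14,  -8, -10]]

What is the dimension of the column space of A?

3

Row reduce to echelon form.
R2 ← R2 + (11/15)·R1: [0, 36/5, 32/15, -44/15]
R3 ← R3 + (4/5)·R1: [0, 2/5, -12/5, -6/5]
R3 ← R3 − (1/18)·R2: [0, 0, -68/27, -28/27]
Echelon form has 3 nonzero rows, so rank(A) = 3.
The column space has dimension equal to the rank: 3.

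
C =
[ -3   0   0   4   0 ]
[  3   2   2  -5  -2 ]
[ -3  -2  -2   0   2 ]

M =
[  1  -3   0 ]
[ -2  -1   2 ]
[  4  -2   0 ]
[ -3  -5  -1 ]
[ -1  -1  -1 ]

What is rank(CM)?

First compute CM:
[[-15, -11,  -4],
 [ 24,  12,  11],
 [ -9,  13,  -6]]
Now row reduce the product.
R2 ← R2 + (8/5)·R1: [0, -28/5, 23/5]
R3 ← R3 − (3/5)·R1: [0, 98/5, -18/5]
R3 ← R3 + (7/2)·R2: [0, 0, 25/2]
3 nonzero rows, so rank(CM) = 3.

3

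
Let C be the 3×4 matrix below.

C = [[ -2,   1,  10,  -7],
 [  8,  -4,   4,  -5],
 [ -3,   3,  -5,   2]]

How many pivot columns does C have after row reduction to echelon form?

3

Row reduce to echelon form.
R2 ← R2 + (4)·R1: [0, 0, 44, -33]
R3 ← R3 − (3/2)·R1: [0, 3/2, -20, 25/2]
Swap R2 ↔ R3
Echelon form has 3 nonzero rows, so rank(C) = 3.
Each nonzero row contributes one pivot column: 3 pivot columns.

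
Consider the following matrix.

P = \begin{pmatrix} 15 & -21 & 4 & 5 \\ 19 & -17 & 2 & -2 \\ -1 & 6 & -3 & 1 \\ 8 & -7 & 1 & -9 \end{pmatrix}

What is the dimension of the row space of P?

Row reduce to echelon form.
R2 ← R2 − (19/15)·R1: [0, 48/5, -46/15, -25/3]
R3 ← R3 + (1/15)·R1: [0, 23/5, -41/15, 4/3]
R4 ← R4 − (8/15)·R1: [0, 21/5, -17/15, -35/3]
R3 ← R3 − (23/48)·R2: [0, 0, -91/72, 767/144]
R4 ← R4 − (7/16)·R2: [0, 0, 5/24, -385/48]
R4 ← R4 + (15/91)·R3: [0, 0, 0, -50/7]
Echelon form has 4 nonzero rows, so rank(P) = 4.
The row space has dimension equal to the rank: 4.

4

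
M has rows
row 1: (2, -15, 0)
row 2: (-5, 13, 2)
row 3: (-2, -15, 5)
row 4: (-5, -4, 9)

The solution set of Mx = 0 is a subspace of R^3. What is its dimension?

Row reduce to echelon form.
R2 ← R2 + (5/2)·R1: [0, -49/2, 2]
R3 ← R3 + R1: [0, -30, 5]
R4 ← R4 + (5/2)·R1: [0, -83/2, 9]
R3 ← R3 − (60/49)·R2: [0, 0, 125/49]
R4 ← R4 − (83/49)·R2: [0, 0, 275/49]
R4 ← R4 − (11/5)·R3: [0, 0, 0]
3 nonzero rows, so rank(M) = 3.
M has 3 columns; by rank–nullity, nullity = 3 − 3 = 0.

0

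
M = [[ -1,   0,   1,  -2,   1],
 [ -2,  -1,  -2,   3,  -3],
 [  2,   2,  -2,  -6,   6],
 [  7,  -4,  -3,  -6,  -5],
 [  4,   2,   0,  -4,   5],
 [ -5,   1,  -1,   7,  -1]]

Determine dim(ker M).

1

Row reduce to echelon form.
R2 ← R2 − (2)·R1: [0, -1, -4, 7, -5]
R3 ← R3 + (2)·R1: [0, 2, 0, -10, 8]
R4 ← R4 + (7)·R1: [0, -4, 4, -20, 2]
R5 ← R5 + (4)·R1: [0, 2, 4, -12, 9]
R6 ← R6 − (5)·R1: [0, 1, -6, 17, -6]
R3 ← R3 + (2)·R2: [0, 0, -8, 4, -2]
R4 ← R4 − (4)·R2: [0, 0, 20, -48, 22]
R5 ← R5 + (2)·R2: [0, 0, -4, 2, -1]
R6 ← R6 + R2: [0, 0, -10, 24, -11]
R4 ← R4 + (5/2)·R3: [0, 0, 0, -38, 17]
R5 ← R5 − (1/2)·R3: [0, 0, 0, 0, 0]
R6 ← R6 − (5/4)·R3: [0, 0, 0, 19, -17/2]
R6 ← R6 + (1/2)·R4: [0, 0, 0, 0, 0]
4 nonzero rows, so rank(M) = 4.
M has 5 columns; by rank–nullity, nullity = 5 − 4 = 1.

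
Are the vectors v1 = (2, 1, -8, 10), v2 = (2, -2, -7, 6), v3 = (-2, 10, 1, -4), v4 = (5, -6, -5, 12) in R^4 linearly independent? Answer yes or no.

Form the matrix with these vectors as rows and row reduce.
R2 ← R2 − R1: [0, -3, 1, -4]
R3 ← R3 + R1: [0, 11, -7, 6]
R4 ← R4 − (5/2)·R1: [0, -17/2, 15, -13]
R3 ← R3 + (11/3)·R2: [0, 0, -10/3, -26/3]
R4 ← R4 − (17/6)·R2: [0, 0, 73/6, -5/3]
R4 ← R4 + (73/20)·R3: [0, 0, 0, -333/10]
4 nonzero rows, so the 4 vectors span a space of dimension 4.
Since 4 = 4, the vectors are linearly independent.

yes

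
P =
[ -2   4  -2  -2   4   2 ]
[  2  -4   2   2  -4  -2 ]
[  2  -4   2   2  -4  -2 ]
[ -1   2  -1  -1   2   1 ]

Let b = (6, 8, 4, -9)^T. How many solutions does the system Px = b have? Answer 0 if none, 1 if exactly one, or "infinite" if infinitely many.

0

Row reduce the augmented matrix [P | b].
R2 ← R2 + R1: [0, 0, 0, 0, 0, 0, 14]
R3 ← R3 + R1: [0, 0, 0, 0, 0, 0, 10]
R4 ← R4 − (1/2)·R1: [0, 0, 0, 0, 0, 0, -12]
R3 ← R3 − (5/7)·R2: [0, 0, 0, 0, 0, 0, 0]
R4 ← R4 + (6/7)·R2: [0, 0, 0, 0, 0, 0, 0]
The echelon form has 2 nonzero rows; the last pivot sits in the augmented column, so rank(P) = 1 but rank([P|b]) = 2.
Since the ranks differ, the system is inconsistent.
It has no solutions.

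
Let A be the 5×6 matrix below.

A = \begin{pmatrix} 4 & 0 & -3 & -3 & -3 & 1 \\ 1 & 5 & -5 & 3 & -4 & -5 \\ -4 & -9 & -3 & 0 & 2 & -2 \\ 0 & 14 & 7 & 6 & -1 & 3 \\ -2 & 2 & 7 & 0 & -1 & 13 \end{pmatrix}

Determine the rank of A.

5

Row reduce to echelon form.
R2 ← R2 − (1/4)·R1: [0, 5, -17/4, 15/4, -13/4, -21/4]
R3 ← R3 + R1: [0, -9, -6, -3, -1, -1]
R5 ← R5 + (1/2)·R1: [0, 2, 11/2, -3/2, -5/2, 27/2]
R3 ← R3 + (9/5)·R2: [0, 0, -273/20, 15/4, -137/20, -209/20]
R4 ← R4 − (14/5)·R2: [0, 0, 189/10, -9/2, 81/10, 177/10]
R5 ← R5 − (2/5)·R2: [0, 0, 36/5, -3, -6/5, 78/5]
R4 ← R4 + (18/13)·R3: [0, 0, 0, 9/13, -18/13, 42/13]
R5 ← R5 + (48/91)·R3: [0, 0, 0, -93/91, -438/91, 918/91]
R5 ← R5 + (31/21)·R4: [0, 0, 0, 0, -48/7, 104/7]
Echelon form has 5 nonzero rows, so rank(A) = 5.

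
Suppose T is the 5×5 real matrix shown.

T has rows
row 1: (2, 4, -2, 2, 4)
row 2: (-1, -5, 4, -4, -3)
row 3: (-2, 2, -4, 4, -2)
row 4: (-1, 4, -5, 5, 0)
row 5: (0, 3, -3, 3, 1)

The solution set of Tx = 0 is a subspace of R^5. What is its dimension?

3

Row reduce to echelon form.
R2 ← R2 + (1/2)·R1: [0, -3, 3, -3, -1]
R3 ← R3 + R1: [0, 6, -6, 6, 2]
R4 ← R4 + (1/2)·R1: [0, 6, -6, 6, 2]
R3 ← R3 + (2)·R2: [0, 0, 0, 0, 0]
R4 ← R4 + (2)·R2: [0, 0, 0, 0, 0]
R5 ← R5 + R2: [0, 0, 0, 0, 0]
2 nonzero rows, so rank(T) = 2.
T has 5 columns; by rank–nullity, nullity = 5 − 2 = 3.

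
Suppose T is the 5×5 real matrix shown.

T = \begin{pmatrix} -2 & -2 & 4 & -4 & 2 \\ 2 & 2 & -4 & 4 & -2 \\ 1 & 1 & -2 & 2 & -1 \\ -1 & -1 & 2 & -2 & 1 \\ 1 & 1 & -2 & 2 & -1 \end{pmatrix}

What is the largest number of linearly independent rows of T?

1

Row reduce to echelon form.
R2 ← R2 + R1: [0, 0, 0, 0, 0]
R3 ← R3 + (1/2)·R1: [0, 0, 0, 0, 0]
R4 ← R4 − (1/2)·R1: [0, 0, 0, 0, 0]
R5 ← R5 + (1/2)·R1: [0, 0, 0, 0, 0]
Echelon form has 1 nonzero row, so rank(T) = 1.
The rank gives the maximum number of linearly independent rows: 1.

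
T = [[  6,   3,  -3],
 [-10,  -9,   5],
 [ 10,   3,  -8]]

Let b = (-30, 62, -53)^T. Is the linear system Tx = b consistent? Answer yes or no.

Row reduce the augmented matrix [T | b].
R2 ← R2 + (5/3)·R1: [0, -4, 0, 12]
R3 ← R3 − (5/3)·R1: [0, -2, -3, -3]
R3 ← R3 − (1/2)·R2: [0, 0, -3, -9]
The echelon form has 3 nonzero rows, and every pivot lies in the first 3 columns, so rank(T) = rank([T|b]) = 3.
The system is consistent.

yes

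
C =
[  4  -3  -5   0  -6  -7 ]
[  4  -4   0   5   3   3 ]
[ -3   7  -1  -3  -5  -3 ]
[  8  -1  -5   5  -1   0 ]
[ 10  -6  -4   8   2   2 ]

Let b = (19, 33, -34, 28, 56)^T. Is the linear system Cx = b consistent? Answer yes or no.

yes

Row reduce the augmented matrix [C | b].
R2 ← R2 − R1: [0, -1, 5, 5, 9, 10, 14]
R3 ← R3 + (3/4)·R1: [0, 19/4, -19/4, -3, -19/2, -33/4, -79/4]
R4 ← R4 − (2)·R1: [0, 5, 5, 5, 11, 14, -10]
R5 ← R5 − (5/2)·R1: [0, 3/2, 17/2, 8, 17, 39/2, 17/2]
R3 ← R3 + (19/4)·R2: [0, 0, 19, 83/4, 133/4, 157/4, 187/4]
R4 ← R4 + (5)·R2: [0, 0, 30, 30, 56, 64, 60]
R5 ← R5 + (3/2)·R2: [0, 0, 16, 31/2, 61/2, 69/2, 59/2]
R4 ← R4 − (30/19)·R3: [0, 0, 0, -105/38, 7/2, 77/38, -525/38]
R5 ← R5 − (16/19)·R3: [0, 0, 0, -75/38, 5/2, 55/38, -375/38]
R5 ← R5 − (5/7)·R4: [0, 0, 0, 0, 0, 0, 0]
The echelon form has 4 nonzero rows, and every pivot lies in the first 6 columns, so rank(C) = rank([C|b]) = 4.
The system is consistent.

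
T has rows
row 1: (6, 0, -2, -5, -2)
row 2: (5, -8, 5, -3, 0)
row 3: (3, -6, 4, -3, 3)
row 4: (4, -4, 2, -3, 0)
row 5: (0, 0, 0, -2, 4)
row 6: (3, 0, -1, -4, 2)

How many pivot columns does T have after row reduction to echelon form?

3

Row reduce to echelon form.
R2 ← R2 − (5/6)·R1: [0, -8, 20/3, 7/6, 5/3]
R3 ← R3 − (1/2)·R1: [0, -6, 5, -1/2, 4]
R4 ← R4 − (2/3)·R1: [0, -4, 10/3, 1/3, 4/3]
R6 ← R6 − (1/2)·R1: [0, 0, 0, -3/2, 3]
R3 ← R3 − (3/4)·R2: [0, 0, 0, -11/8, 11/4]
R4 ← R4 − (1/2)·R2: [0, 0, 0, -1/4, 1/2]
R4 ← R4 − (2/11)·R3: [0, 0, 0, 0, 0]
R5 ← R5 − (16/11)·R3: [0, 0, 0, 0, 0]
R6 ← R6 − (12/11)·R3: [0, 0, 0, 0, 0]
Echelon form has 3 nonzero rows, so rank(T) = 3.
Each nonzero row contributes one pivot column: 3 pivot columns.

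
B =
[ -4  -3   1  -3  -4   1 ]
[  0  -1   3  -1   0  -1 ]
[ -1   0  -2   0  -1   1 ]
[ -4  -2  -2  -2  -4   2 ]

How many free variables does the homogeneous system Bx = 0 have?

Row reduce to echelon form.
R3 ← R3 − (1/4)·R1: [0, 3/4, -9/4, 3/4, 0, 3/4]
R4 ← R4 − R1: [0, 1, -3, 1, 0, 1]
R3 ← R3 + (3/4)·R2: [0, 0, 0, 0, 0, 0]
R4 ← R4 + R2: [0, 0, 0, 0, 0, 0]
2 nonzero rows, so rank(B) = 2.
B has 6 columns; by rank–nullity, nullity = 6 − 2 = 4.

4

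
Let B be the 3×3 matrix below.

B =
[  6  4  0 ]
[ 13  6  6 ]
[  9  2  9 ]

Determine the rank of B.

2

Row reduce to echelon form.
R2 ← R2 − (13/6)·R1: [0, -8/3, 6]
R3 ← R3 − (3/2)·R1: [0, -4, 9]
R3 ← R3 − (3/2)·R2: [0, 0, 0]
Echelon form has 2 nonzero rows, so rank(B) = 2.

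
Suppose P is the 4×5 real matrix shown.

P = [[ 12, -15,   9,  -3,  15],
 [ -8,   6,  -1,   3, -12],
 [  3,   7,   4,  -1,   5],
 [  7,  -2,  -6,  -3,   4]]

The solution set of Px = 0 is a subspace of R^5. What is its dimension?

1

Row reduce to echelon form.
R2 ← R2 + (2/3)·R1: [0, -4, 5, 1, -2]
R3 ← R3 − (1/4)·R1: [0, 43/4, 7/4, -1/4, 5/4]
R4 ← R4 − (7/12)·R1: [0, 27/4, -45/4, -5/4, -19/4]
R3 ← R3 + (43/16)·R2: [0, 0, 243/16, 39/16, -33/8]
R4 ← R4 + (27/16)·R2: [0, 0, -45/16, 7/16, -65/8]
R4 ← R4 + (5/27)·R3: [0, 0, 0, 8/9, -80/9]
4 nonzero rows, so rank(P) = 4.
P has 5 columns; by rank–nullity, nullity = 5 − 4 = 1.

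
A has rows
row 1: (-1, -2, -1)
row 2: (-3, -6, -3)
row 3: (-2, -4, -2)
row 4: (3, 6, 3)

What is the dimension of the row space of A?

Row reduce to echelon form.
R2 ← R2 − (3)·R1: [0, 0, 0]
R3 ← R3 − (2)·R1: [0, 0, 0]
R4 ← R4 + (3)·R1: [0, 0, 0]
Echelon form has 1 nonzero row, so rank(A) = 1.
The row space has dimension equal to the rank: 1.

1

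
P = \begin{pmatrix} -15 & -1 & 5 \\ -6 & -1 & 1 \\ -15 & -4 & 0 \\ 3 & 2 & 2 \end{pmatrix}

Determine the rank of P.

Row reduce to echelon form.
R2 ← R2 − (2/5)·R1: [0, -3/5, -1]
R3 ← R3 − R1: [0, -3, -5]
R4 ← R4 + (1/5)·R1: [0, 9/5, 3]
R3 ← R3 − (5)·R2: [0, 0, 0]
R4 ← R4 + (3)·R2: [0, 0, 0]
Echelon form has 2 nonzero rows, so rank(P) = 2.

2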